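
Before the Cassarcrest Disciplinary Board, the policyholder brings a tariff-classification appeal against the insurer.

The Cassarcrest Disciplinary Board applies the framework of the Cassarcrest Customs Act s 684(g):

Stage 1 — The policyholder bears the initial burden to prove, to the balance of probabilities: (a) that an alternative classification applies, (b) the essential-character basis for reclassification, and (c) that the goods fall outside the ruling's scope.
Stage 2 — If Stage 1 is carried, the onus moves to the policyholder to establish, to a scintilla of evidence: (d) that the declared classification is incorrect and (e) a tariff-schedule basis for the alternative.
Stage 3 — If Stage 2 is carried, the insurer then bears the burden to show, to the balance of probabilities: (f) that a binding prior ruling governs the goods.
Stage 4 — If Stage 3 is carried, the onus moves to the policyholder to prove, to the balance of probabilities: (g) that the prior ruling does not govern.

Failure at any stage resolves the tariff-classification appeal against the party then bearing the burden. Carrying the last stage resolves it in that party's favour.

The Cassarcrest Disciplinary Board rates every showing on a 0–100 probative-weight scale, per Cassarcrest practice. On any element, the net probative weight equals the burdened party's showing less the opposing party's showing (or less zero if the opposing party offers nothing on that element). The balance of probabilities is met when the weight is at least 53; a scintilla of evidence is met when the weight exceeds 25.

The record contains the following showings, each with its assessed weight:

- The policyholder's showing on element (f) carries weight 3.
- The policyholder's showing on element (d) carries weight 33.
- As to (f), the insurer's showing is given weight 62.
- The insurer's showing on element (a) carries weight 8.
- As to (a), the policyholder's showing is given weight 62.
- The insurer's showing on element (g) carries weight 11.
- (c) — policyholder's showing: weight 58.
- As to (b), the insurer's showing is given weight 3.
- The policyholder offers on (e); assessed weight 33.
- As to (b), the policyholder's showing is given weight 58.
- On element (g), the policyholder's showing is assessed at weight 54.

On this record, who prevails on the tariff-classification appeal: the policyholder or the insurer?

insurer

At Stage 1 the policyholder must meet the balance of probabilities (weight is at least 53): on (a) the weight is 62 less the opposing 8 gives net 54, which does reach 53, so (a) meets the standard; on (b) the weight is 58 less the opposing 3 gives net 55, ≥ 53, so (b) meets the standard; on (c) the weight is 58, ≥ 53, so (c) meets the standard.
  Stage 1 carried; the burden remains with the policyholder.
At Stage 2 the policyholder must meet a scintilla of evidence (weight exceeds 25): on (d) the weight is 33, > 25, so (d) meets the standard; on (e) the weight is 33, > 25, so (e) meets the standard.
  Stage 2 carried; the burden shifts to the insurer.
At Stage 3 the insurer must meet the balance of probabilities (weight is at least 53): on (f) the weight is 62 less the opposing 3 gives net 59, ≥ 53, so (f) meets the standard.
  Stage 3 is satisfied; the onus moves to the policyholder.
At Stage 4 the policyholder must meet the balance of probabilities (weight is at least 53): on (g) the weight is 54 less the opposing 11 gives net 43, which does not reach 53, so (g) does not meet the standard.
  Not every element is met, so the policyholder fails to carry Stage 4.
The insurer prevails.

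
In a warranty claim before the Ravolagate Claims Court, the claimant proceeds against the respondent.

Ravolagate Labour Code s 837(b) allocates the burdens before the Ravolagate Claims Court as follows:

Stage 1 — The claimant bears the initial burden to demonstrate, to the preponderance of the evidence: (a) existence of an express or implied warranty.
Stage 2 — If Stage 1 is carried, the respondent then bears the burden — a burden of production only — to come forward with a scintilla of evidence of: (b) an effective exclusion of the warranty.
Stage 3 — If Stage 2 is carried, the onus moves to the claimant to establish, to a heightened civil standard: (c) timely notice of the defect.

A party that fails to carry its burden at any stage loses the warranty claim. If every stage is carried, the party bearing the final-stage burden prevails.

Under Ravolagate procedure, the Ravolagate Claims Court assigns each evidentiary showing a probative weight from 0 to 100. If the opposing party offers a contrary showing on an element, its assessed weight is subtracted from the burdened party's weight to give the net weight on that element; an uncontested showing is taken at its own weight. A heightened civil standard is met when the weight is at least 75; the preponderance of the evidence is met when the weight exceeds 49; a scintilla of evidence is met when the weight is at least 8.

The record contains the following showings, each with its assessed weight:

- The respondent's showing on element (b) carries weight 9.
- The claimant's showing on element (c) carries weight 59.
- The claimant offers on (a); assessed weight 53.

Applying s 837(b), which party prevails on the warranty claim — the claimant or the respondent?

Stage 1 — burden on claimant; standard: the preponderance of the evidence (weight exceeds 49).
    (a): 53 > 49 [met]
  All elements met. The burden passes to the respondent.
Stage 2 — burden on respondent; standard: a scintilla of evidence (weight is at least 8).
    (b): 9 ≥ 8 [met]
  Stage 2 is satisfied; the onus moves to the claimant.
Stage 3 — burden on claimant; standard: a heightened civil standard (weight is at least 75).
    (c): 59 < 75 [not met]
  The claimant does not carry Stage 3.
The respondent prevails.

respondent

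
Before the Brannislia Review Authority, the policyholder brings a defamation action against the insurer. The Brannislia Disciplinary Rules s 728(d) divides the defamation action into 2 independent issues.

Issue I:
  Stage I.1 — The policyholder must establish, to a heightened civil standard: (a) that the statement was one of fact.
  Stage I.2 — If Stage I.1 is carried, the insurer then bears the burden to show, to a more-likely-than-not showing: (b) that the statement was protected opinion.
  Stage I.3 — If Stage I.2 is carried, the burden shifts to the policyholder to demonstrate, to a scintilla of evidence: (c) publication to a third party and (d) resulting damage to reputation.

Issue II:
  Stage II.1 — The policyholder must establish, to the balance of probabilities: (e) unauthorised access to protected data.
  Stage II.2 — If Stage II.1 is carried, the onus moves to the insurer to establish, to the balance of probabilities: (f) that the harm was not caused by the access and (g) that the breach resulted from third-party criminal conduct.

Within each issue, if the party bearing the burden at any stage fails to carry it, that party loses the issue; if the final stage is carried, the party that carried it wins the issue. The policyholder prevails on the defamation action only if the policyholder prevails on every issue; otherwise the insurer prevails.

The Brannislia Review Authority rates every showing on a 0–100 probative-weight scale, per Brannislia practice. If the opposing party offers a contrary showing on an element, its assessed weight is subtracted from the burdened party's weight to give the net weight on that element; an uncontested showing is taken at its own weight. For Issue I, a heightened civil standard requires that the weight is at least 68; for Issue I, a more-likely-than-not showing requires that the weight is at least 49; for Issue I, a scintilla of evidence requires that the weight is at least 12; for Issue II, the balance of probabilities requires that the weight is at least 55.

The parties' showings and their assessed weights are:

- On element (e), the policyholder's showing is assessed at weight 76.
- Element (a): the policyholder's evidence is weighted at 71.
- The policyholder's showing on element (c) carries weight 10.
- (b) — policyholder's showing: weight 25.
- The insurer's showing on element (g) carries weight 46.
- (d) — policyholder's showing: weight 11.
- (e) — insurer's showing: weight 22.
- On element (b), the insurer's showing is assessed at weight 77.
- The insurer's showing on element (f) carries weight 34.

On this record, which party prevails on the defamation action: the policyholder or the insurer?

insurer

— Issue I —
Stage I.1 (policyholder, a heightened civil standard, weight is at least 68): (a) 71 ≥ 68 — meets.
  Stage I.1 carried; the burden shifts to the insurer.
Stage I.2 (insurer, a more-likely-than-not showing, weight is at least 49): (b) net 77−25=52 ≥ 49 — meets.
  All elements met. The burden passes to the policyholder.
Stage I.3 (policyholder, a scintilla of evidence, weight is at least 12): (c) 10 < 12 — fails; (d) 11 < 12 — fails.
  Stage I.3 not carried; the policyholder fails its burden.
The analysis ends at Stage I.3; the insurer prevails on this issue.
— Issue II —
Stage II.1 (policyholder, the balance of probabilities, weight is at least 55): (e) net 76−22=54 < 55 — fails.
  Not every element is met, so the policyholder fails to carry Stage II.1.
The analysis ends at Stage II.1; the insurer prevails on this issue.
Per-issue: Issue I → insurer; Issue II → insurer. The policyholder must prevail on every issue; overall, the insurer prevails.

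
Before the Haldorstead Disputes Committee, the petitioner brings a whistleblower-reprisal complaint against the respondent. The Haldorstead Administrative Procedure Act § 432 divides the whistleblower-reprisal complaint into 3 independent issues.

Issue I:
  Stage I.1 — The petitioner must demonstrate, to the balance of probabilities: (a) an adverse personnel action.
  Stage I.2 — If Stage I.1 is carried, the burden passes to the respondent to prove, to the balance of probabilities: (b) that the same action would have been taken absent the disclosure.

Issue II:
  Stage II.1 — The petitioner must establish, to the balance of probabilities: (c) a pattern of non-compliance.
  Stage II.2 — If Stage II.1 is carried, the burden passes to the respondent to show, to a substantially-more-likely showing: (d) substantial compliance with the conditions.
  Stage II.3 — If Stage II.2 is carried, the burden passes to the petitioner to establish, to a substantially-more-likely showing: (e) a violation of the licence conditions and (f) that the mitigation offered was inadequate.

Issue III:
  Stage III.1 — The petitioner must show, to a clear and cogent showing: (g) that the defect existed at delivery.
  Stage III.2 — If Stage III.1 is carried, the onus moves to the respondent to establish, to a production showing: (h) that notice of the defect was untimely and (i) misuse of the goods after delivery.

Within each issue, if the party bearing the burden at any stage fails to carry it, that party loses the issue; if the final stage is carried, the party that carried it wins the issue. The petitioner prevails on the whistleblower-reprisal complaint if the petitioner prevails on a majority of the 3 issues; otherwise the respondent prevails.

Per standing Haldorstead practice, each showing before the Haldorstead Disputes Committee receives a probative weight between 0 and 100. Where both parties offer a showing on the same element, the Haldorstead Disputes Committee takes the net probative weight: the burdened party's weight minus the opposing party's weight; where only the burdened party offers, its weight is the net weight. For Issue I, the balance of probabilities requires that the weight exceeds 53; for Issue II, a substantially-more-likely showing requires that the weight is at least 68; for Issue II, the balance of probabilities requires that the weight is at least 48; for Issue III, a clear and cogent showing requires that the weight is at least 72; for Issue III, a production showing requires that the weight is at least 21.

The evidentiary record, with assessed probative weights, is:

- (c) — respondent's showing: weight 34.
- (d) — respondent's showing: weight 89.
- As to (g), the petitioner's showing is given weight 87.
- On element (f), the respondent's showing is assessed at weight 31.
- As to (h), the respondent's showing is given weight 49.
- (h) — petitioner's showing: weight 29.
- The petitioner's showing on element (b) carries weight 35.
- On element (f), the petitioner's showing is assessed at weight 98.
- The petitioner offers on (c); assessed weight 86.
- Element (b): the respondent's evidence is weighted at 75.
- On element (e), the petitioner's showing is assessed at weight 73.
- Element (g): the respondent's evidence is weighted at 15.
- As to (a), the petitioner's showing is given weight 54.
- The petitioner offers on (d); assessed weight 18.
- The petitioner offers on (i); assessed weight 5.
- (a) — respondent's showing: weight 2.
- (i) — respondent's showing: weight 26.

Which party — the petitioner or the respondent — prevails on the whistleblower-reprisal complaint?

respondent

— Issue I —
At Stage I.1 the petitioner must meet the balance of probabilities (weight exceeds 53): on (a) the weight is 54 less the opposing 2 gives net 52, which does not exceed 53, so (a) does not meet the standard.
  The petitioner does not carry Stage I.1.
So the respondent prevails on this issue.
— Issue II —
Stage II.1 — burden on petitioner; standard: the balance of probabilities (weight is at least 48).
    (c): 86 − 34 = 52 ≥ 48 [met]
  Stage II.1 carried; the burden shifts to the respondent.
Stage II.2 — burden on respondent; standard: a substantially-more-likely showing (weight is at least 68).
    (d): 89 − 18 = 71 ≥ 68 [met]
  Stage II.2 carried; the burden shifts to the petitioner.
Stage II.3 — burden on petitioner; standard: a substantially-more-likely showing (weight is at least 68).
    (e): 73 ≥ 68 [met]
    (f): 98 − 31 = 67 < 68 [not met]
  Stage II.3 not carried; the petitioner fails its burden.
So the respondent prevails on this issue.
— Issue III —
Stage III.1 (petitioner, a clear and cogent showing, weight is at least 72): (g) net 87−15=72 ≥ 72 — meets.
  Stage III.1 is satisfied; the onus moves to the respondent.
Stage III.2 (respondent, a production showing, weight is at least 21): (h) net 49−29=20 < 21 — fails; (i) net 26−5=21 ≥ 21 — meets.
  The respondent does not carry Stage III.2.
The analysis ends at Stage III.2; the petitioner prevails on this issue.
Per-issue: Issue I → respondent; Issue II → respondent; Issue III → petitioner. The petitioner must prevail on a majority of issues; overall, the respondent prevails.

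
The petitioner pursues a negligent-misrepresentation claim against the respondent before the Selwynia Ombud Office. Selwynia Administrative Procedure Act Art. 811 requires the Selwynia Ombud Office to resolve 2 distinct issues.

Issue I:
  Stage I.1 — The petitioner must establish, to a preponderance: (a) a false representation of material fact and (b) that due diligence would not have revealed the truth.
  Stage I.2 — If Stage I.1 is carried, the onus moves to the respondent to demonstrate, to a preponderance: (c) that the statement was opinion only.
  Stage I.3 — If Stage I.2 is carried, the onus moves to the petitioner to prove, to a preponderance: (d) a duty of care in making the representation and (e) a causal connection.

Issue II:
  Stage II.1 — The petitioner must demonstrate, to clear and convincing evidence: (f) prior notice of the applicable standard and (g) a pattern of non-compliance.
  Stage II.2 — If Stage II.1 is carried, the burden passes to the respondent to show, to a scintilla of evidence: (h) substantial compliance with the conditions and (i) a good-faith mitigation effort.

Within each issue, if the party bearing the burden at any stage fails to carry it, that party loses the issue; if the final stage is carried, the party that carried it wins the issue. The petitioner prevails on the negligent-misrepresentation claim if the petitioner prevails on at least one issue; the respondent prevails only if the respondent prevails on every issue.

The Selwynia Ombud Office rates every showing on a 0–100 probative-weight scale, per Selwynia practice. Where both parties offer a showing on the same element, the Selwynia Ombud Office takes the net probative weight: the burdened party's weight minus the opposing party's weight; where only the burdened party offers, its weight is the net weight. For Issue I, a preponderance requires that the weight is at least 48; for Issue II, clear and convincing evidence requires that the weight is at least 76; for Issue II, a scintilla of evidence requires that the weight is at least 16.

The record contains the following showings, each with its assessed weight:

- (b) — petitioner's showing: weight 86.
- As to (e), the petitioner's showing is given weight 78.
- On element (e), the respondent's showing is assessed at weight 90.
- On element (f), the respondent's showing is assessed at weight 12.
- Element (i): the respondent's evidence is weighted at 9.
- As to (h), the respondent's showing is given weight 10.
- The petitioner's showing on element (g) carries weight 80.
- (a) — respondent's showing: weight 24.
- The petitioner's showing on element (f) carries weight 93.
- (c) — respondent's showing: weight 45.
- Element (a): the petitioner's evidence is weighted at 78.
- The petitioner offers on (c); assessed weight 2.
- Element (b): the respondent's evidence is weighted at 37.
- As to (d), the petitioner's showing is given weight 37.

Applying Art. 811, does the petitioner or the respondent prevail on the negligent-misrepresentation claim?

petitioner

— Issue I —
At Stage I.1 the petitioner must meet a preponderance (weight is at least 48): on (a) the weight is 78 less the opposing 24 gives net 54, ≥ 48, so (a) meets the standard; on (b) the weight is 86 less the opposing 37 gives net 49, which does reach 48, so (b) meets the standard.
  The petitioner carries Stage I.1; the respondent now bears the burden.
At Stage I.2 the respondent must meet a preponderance (weight is at least 48): on (c) the weight is 45 less the opposing 2 gives net 43, which does not reach 48, so (c) does not meet the standard.
  Not every element is met, so the respondent fails to carry Stage I.2.
The analysis ends at Stage I.2; the petitioner prevails on this issue.
— Issue II —
Stage II.1 — burden on petitioner; standard: clear and convincing evidence (weight is at least 76).
    (f): 93 − 12 = 81 ≥ 76 [met]
    (g): 80 ≥ 76 [met]
  The petitioner carries Stage II.1; the respondent now bears the burden.
Stage II.2 — burden on respondent; standard: a scintilla of evidence (weight is at least 16).
    (h): 10 < 16 [not met]
    (i): 9 < 16 [not met]
  Not every element is met, so the respondent fails to carry Stage II.2.
So the petitioner prevails on this issue.
Per-issue: Issue I → petitioner; Issue II → petitioner. The petitioner must prevail on at least one issue; overall, the petitioner prevails.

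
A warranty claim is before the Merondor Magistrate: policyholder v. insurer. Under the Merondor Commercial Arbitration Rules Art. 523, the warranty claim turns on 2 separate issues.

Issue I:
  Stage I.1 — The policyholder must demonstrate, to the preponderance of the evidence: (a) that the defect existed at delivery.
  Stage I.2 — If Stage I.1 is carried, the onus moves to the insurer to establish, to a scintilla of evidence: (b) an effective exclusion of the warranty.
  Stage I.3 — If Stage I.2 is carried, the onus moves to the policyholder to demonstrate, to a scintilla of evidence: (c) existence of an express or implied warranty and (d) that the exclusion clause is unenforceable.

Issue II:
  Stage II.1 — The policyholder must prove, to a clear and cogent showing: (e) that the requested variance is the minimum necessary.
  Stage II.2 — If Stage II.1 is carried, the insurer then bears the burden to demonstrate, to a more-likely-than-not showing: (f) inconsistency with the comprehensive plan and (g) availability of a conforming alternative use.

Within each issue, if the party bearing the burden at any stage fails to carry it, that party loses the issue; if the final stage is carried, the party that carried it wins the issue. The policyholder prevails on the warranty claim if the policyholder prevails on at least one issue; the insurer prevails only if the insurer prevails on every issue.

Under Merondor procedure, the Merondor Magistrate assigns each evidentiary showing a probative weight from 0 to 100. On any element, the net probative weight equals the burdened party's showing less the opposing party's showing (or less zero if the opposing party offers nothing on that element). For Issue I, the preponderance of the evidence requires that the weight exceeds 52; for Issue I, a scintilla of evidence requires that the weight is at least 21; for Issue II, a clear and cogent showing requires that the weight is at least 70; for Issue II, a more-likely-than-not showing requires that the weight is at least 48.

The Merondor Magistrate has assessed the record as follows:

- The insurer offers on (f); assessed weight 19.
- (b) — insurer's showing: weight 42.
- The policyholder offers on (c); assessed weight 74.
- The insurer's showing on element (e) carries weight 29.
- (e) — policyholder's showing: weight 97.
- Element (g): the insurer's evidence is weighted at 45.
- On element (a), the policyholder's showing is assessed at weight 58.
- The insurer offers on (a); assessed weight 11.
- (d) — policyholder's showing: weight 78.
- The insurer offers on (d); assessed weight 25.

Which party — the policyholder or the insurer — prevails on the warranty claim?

— Issue I —
Stage I.1 (policyholder, the preponderance of the evidence, weight exceeds 52): (a) net 58−11=47 ≤ 52 — fails.
  Stage I.1 not carried; the policyholder fails its burden.
So the insurer prevails on this issue.
— Issue II —
Stage II.1 (policyholder, a clear and cogent showing, weight is at least 70): (e) net 97−29=68 < 70 — fails.
  Stage II.1 not carried; the policyholder fails its burden.
The analysis ends at Stage II.1; the insurer prevails on this issue.
Per-issue: Issue I → insurer; Issue II → insurer. The policyholder must prevail on at least one issue; overall, the insurer prevails.

insurer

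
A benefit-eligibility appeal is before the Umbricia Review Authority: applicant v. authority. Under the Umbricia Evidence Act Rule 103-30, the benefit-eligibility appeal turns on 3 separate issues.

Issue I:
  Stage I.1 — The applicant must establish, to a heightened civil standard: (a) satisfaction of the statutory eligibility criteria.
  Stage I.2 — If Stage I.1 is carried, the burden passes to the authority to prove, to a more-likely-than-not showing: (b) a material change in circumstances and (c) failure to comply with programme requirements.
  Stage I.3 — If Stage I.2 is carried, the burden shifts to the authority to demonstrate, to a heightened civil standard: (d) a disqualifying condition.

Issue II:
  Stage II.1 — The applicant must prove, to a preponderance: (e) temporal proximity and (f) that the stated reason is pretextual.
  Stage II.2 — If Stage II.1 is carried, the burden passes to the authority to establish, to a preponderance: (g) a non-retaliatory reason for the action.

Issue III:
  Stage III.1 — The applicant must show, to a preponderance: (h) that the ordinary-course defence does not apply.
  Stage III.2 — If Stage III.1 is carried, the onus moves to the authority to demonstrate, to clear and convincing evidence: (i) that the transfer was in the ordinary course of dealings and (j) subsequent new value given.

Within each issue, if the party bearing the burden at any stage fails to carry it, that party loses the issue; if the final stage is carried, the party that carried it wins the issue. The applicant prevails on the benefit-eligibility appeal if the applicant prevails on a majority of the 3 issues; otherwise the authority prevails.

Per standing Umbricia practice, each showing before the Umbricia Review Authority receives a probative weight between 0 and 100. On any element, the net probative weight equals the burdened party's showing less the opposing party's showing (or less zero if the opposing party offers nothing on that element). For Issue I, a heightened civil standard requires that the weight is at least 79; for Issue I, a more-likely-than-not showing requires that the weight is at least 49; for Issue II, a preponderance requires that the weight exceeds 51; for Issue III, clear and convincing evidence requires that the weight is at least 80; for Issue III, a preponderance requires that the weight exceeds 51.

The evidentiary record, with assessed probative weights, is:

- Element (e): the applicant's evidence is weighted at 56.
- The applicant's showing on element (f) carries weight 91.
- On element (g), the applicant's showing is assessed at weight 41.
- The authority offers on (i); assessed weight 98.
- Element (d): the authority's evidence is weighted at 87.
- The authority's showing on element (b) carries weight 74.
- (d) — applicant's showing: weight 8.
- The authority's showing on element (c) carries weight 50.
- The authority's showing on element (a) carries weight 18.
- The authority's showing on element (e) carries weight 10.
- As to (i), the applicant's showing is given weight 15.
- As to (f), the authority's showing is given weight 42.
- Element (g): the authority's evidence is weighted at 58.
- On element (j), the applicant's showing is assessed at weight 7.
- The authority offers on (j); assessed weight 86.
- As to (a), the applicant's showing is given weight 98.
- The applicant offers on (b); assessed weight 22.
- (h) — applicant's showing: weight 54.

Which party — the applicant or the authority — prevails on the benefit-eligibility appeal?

authority

— Issue I —
Stage I.1 (applicant, a heightened civil standard, weight is at least 79): (a) net 98−18=80 ≥ 79 — meets.
  Stage I.1 is satisfied; the onus moves to the authority.
Stage I.2 (authority, a more-likely-than-not showing, weight is at least 49): (b) net 74−22=52 ≥ 49 — meets; (c) 50 ≥ 49 — meets.
  Stage I.2 is satisfied; the authority continues to bear the burden.
Stage I.3 (authority, a heightened civil standard, weight is at least 79): (d) net 87−8=79 ≥ 79 — meets.
  All elements met at the final stage.
Every stage carried; the authority prevails on this issue.
— Issue II —
At Stage II.1 the applicant must meet a preponderance (weight exceeds 51): on (e) the weight is 56 less the opposing 10 gives net 46, ≤ 51, so (e) does not meet the standard; on (f) the weight is 91 less the opposing 42 gives net 49, ≤ 51, so (f) does not meet the standard.
  The applicant does not carry Stage II.1.
The authority prevails on this issue.
— Issue III —
Stage III.1 — burden on applicant; standard: a preponderance (weight exceeds 51).
    (h): 54 > 51 [met]
  Stage III.1 is satisfied; the onus moves to the authority.
Stage III.2 — burden on authority; standard: clear and convincing evidence (weight is at least 80).
    (i): 98 − 15 = 83 ≥ 80 [met]
    (j): 86 − 7 = 79 < 80 [not met]
  Stage III.2 not carried; the authority fails its burden.
The analysis ends at Stage III.2; the applicant prevails on this issue.
Per-issue: Issue I → authority; Issue II → authority; Issue III → applicant. The applicant must prevail on a majority of issues; overall, the authority prevails.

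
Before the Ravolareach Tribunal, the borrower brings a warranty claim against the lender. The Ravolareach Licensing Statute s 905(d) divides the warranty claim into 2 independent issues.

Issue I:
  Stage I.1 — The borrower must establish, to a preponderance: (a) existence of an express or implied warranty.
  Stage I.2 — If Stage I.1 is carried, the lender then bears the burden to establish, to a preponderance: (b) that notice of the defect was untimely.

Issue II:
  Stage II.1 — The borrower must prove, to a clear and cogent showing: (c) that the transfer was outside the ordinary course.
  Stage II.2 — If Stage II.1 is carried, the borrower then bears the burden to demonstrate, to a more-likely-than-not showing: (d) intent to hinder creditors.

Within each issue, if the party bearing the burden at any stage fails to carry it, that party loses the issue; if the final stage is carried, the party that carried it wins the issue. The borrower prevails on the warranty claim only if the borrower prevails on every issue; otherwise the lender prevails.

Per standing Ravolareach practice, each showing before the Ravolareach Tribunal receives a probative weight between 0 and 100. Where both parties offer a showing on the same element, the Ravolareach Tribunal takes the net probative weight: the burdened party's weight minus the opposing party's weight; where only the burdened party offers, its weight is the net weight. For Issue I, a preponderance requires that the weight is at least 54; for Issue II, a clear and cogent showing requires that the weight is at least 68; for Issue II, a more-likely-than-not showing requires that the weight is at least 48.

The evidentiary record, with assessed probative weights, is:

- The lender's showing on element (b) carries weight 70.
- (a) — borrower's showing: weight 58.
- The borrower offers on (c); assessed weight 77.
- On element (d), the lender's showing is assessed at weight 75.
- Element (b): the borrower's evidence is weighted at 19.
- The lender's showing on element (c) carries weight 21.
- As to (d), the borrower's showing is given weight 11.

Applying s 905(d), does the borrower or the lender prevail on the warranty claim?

lender

— Issue I —
At Stage I.1 the borrower must meet a preponderance (weight is at least 54): on (a) the weight is 58, which does reach 54, so (a) meets the standard.
  Stage I.1 carried; the burden shifts to the lender.
At Stage I.2 the lender must meet a preponderance (weight is at least 54): on (b) the weight is 70 less the opposing 19 gives net 51, < 54, so (b) does not meet the standard.
  Not every element is met, so the lender fails to carry Stage I.2.
The borrower prevails on this issue.
— Issue II —
Stage II.1 (borrower, a clear and cogent showing, weight is at least 68): (c) net 77−21=56 < 68 — fails.
  The borrower does not carry Stage II.1.
The analysis ends at Stage II.1; the lender prevails on this issue.
Per-issue: Issue I → borrower; Issue II → lender. The borrower must prevail on every issue; overall, the lender prevails.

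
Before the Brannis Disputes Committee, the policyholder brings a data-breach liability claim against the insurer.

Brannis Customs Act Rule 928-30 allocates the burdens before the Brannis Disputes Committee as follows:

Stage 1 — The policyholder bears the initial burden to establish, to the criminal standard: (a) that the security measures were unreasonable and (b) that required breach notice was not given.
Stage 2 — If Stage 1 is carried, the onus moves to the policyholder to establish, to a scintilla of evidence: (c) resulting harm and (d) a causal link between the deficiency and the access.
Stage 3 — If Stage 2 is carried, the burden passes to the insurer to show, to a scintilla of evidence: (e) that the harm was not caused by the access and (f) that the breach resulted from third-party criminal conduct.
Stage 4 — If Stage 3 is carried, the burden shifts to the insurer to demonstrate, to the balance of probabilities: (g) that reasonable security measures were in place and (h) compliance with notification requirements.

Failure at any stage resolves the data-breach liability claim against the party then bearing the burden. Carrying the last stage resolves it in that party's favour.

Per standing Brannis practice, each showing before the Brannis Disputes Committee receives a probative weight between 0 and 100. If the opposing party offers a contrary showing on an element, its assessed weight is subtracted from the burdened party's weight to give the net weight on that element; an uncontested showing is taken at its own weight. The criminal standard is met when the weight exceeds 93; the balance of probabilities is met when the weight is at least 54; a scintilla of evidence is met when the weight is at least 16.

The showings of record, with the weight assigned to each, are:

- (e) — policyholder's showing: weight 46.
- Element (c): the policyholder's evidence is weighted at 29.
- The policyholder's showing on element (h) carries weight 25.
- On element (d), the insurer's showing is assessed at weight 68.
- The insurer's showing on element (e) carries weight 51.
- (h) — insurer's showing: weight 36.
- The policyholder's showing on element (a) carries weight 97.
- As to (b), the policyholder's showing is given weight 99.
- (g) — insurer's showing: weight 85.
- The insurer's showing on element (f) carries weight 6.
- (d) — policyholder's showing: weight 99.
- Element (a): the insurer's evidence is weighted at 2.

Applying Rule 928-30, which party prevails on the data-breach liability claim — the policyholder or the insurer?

policyholder

Stage 1 — burden on policyholder; standard: the criminal standard (weight exceeds 93).
    (a): 97 − 2 = 95 > 93 [met]
    (b): 99 > 93 [met]
  All elements met. The policyholder retains the burden for Stage 2.
Stage 2 — burden on policyholder; standard: a scintilla of evidence (weight is at least 16).
    (c): 29 ≥ 16 [met]
    (d): 99 − 68 = 31 ≥ 16 [met]
  Stage 2 carried; the burden shifts to the insurer.
Stage 3 — burden on insurer; standard: a scintilla of evidence (weight is at least 16).
    (e): 51 − 46 = 5 < 16 [not met]
    (f): 6 < 16 [not met]
  Stage 3 not carried; the insurer fails its burden.
So the policyholder prevails.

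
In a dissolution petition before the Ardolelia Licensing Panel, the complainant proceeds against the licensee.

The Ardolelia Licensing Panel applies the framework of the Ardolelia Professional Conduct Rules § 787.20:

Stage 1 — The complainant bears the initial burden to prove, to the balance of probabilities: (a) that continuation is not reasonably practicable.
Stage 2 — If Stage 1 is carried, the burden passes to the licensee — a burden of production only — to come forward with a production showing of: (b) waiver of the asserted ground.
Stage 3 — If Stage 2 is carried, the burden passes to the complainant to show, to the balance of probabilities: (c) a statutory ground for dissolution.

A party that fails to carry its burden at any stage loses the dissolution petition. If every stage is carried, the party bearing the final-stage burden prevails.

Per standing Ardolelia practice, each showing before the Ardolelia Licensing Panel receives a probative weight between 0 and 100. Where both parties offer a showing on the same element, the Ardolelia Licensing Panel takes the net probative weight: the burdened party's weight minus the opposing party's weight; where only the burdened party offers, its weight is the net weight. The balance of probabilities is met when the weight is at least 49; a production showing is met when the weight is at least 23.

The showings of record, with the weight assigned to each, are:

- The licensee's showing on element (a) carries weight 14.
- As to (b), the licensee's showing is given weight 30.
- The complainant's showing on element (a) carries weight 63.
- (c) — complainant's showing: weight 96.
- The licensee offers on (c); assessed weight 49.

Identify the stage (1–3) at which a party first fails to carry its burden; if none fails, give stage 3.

stage 3

Stage 1 (complainant, the balance of probabilities, weight is at least 49): (a) net 63−14=49 ≥ 49 — meets.
  Stage 1 is satisfied; the onus moves to the licensee.
Stage 2 (licensee, a production showing, weight is at least 23): (b) 30 ≥ 23 — meets.
  Stage 2 carried; the burden shifts to the complainant.
Stage 3 (complainant, the balance of probabilities, weight is at least 49): (c) net 96−49=47 < 49 — fails.
  Stage 3 not carried; the complainant fails its burden.
The analysis ends at Stage 3; the licensee prevails.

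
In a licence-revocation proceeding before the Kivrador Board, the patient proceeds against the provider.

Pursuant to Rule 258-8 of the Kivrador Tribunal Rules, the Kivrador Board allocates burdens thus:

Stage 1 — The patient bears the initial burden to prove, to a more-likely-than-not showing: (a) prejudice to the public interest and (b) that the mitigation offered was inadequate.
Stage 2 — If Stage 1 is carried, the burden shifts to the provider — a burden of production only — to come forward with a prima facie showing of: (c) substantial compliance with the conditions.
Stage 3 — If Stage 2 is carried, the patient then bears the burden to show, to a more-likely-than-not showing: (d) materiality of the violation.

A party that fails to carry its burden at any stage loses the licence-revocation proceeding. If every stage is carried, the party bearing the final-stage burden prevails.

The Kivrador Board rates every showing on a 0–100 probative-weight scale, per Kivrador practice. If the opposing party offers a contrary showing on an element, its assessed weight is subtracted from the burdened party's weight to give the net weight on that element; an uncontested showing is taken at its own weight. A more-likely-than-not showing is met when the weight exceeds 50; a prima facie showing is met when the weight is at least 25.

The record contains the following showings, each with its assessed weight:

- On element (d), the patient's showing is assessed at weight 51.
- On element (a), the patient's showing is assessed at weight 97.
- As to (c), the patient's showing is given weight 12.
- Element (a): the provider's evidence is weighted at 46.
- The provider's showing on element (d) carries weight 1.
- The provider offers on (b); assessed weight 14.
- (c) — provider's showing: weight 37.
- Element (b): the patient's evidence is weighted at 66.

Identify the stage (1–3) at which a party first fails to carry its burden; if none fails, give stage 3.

Stage 1 (patient, a more-likely-than-not showing, weight exceeds 50): (a) net 97−46=51 > 50 — meets; (b) net 66−14=52 > 50 — meets.
  Stage 1 carried; the burden shifts to the provider.
Stage 2 (provider, a prima facie showing, weight is at least 25): (c) net 37−12=25 ≥ 25 — meets.
  Stage 2 carried; the burden shifts to the patient.
Stage 3 (patient, a more-likely-than-not showing, weight exceeds 50): (d) net 51−1=50 ≤ 50 — fails.
  Not every element is met, so the patient fails to carry Stage 3.
The analysis ends at Stage 3; the provider prevails.

stage 3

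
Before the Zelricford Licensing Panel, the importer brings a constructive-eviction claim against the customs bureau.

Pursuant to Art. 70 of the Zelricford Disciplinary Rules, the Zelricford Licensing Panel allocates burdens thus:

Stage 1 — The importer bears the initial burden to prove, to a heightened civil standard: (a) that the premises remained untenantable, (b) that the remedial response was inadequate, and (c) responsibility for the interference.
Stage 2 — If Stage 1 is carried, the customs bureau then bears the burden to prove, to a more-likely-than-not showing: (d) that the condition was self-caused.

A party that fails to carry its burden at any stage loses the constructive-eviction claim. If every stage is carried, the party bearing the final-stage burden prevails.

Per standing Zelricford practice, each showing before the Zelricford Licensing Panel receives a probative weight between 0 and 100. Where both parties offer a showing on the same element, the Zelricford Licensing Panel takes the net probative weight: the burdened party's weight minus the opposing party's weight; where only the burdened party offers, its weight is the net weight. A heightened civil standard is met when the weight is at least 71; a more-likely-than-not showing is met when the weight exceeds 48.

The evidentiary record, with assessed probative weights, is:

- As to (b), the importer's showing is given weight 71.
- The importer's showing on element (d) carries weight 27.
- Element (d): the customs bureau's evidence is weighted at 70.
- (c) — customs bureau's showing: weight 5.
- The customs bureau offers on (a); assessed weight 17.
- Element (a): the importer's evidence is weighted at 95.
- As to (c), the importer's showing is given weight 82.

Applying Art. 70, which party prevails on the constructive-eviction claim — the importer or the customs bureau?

importer

Stage 1 — burden on importer; standard: a heightened civil standard (weight is at least 71).
    (a): 95 − 17 = 78 ≥ 71 [met]
    (b): 71 ≥ 71 [met]
    (c): 82 − 5 = 77 ≥ 71 [met]
  All elements met. The burden passes to the customs bureau.
Stage 2 — burden on customs bureau; standard: a more-likely-than-not showing (weight exceeds 48).
    (d): 70 − 27 = 43 ≤ 48 [not met]
  Not every element is met, so the customs bureau fails to carry Stage 2.
The importer prevails.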